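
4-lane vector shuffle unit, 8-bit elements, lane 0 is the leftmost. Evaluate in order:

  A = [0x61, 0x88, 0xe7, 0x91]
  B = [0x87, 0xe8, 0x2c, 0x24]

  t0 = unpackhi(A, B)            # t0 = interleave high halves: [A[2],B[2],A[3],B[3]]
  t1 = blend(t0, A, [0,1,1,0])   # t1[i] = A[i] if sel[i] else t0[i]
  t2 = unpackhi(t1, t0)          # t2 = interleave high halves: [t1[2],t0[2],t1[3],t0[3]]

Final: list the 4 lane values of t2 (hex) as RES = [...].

→ t0 |e7|2c|91|24|
→ t1 |e7|88|e7|24|
→ t2 |e7|91|24|24|

RES = [ 0xe7  0x91  0x24  0x24 ]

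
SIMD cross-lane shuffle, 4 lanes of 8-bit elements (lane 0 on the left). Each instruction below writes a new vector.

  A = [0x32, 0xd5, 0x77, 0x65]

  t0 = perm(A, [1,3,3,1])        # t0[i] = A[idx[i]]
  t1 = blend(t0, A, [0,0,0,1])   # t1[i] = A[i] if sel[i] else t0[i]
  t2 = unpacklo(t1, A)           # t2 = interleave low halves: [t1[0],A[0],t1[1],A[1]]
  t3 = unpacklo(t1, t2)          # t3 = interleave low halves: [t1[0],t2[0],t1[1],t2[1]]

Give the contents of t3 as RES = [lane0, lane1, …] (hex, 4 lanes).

RES = [0xd5, 0xd5, 0x65, 0x32]

t0 = [0xd5, 0x65, 0x65, 0xd5]
t1 = [0xd5, 0x65, 0x65, 0x65]
t2 = [0xd5, 0x32, 0x65, 0xd5]
t3 = [0xd5, 0xd5, 0x65, 0x32]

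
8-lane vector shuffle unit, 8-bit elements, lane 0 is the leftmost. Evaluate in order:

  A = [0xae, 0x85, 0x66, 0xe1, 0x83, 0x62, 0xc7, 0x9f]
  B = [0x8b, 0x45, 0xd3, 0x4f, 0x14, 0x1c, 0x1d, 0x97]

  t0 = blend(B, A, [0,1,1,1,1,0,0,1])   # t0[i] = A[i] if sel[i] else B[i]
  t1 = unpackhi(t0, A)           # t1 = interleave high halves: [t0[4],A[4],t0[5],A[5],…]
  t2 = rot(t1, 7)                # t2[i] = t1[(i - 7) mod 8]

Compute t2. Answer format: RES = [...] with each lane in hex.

t0 = [0x8b, 0x85, 0x66, 0xe1, 0x83, 0x1c, 0x1d, 0x9f]
t1 = [0x83, 0x83, 0x1c, 0x62, 0x1d, 0xc7, 0x9f, 0x9f]
t2 = [0x83, 0x1c, 0x62, 0x1d, 0xc7, 0x9f, 0x9f, 0x83]

RES = [0x83, 0x1c, 0x62, 0x1d, 0xc7, 0x9f, 0x9f, 0x83]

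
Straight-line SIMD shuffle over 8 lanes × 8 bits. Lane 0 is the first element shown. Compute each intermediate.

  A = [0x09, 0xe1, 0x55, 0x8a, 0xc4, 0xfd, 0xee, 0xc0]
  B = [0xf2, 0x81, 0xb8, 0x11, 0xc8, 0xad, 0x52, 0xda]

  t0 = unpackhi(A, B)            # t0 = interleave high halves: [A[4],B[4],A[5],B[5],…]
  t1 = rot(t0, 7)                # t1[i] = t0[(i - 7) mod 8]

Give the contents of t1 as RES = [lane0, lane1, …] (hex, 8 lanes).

t0 = [0xc4, 0xc8, 0xfd, 0xad, 0xee, 0x52, 0xc0, 0xda]
t1 = [0xc8, 0xfd, 0xad, 0xee, 0x52, 0xc0, 0xda, 0xc4]

RES = [ 0xc8  0xfd  0xad  0xee  0x52  0xc0  0xda  0xc4 ]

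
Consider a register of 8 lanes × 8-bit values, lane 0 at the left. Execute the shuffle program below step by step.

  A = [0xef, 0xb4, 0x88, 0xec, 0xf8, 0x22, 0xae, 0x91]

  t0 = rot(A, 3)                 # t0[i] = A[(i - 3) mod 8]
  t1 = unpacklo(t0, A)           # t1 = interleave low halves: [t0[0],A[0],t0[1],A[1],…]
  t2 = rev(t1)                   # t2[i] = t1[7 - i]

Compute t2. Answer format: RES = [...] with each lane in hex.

RES = [0xec, 0xef, 0x88, 0x91, 0xb4, 0xae, 0xef, 0x22]

t0 = [0x22, 0xae, 0x91, 0xef, 0xb4, 0x88, 0xec, 0xf8]
t1 = [0x22, 0xef, 0xae, 0xb4, 0x91, 0x88, 0xef, 0xec]
t2 = [0xec, 0xef, 0x88, 0x91, 0xb4, 0xae, 0xef, 0x22]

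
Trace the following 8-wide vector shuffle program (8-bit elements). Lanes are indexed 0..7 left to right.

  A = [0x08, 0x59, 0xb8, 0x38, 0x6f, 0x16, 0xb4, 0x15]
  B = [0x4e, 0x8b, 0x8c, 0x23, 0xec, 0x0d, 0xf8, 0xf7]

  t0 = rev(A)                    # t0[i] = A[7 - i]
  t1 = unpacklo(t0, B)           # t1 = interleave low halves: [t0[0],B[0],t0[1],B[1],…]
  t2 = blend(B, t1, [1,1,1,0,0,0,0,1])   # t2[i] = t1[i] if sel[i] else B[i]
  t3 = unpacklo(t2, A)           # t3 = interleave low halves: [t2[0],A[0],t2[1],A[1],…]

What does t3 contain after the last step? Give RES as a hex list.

RES = [0x15, 0x08, 0x4e, 0x59, 0xb4, 0xb8, 0x23, 0x38]

→ t0 |15|b4|16|6f|38|b8|59|08|
→ t1 |15|4e|b4|8b|16|8c|6f|23|
→ t2 |15|4e|b4|23|ec|0d|f8|23|
→ t3 |15|08|4e|59|b4|b8|23|38|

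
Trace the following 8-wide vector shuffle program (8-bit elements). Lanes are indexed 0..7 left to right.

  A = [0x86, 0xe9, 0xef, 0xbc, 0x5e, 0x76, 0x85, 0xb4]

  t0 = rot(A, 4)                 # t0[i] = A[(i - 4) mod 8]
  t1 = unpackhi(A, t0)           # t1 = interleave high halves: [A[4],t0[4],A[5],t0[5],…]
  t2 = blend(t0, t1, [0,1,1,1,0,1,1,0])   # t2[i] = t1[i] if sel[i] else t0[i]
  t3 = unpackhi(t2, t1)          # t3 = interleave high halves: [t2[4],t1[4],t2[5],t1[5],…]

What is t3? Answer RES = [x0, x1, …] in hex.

RES = [ 0x86  0x85  0xef  0xef  0xb4  0xb4  0xbc  0xbc ]

→ t0 |5e|76|85|b4|86|e9|ef|bc|
→ t1 |5e|86|76|e9|85|ef|b4|bc|
→ t2 |5e|86|76|e9|86|ef|b4|bc|
→ t3 |86|85|ef|ef|b4|b4|bc|bc|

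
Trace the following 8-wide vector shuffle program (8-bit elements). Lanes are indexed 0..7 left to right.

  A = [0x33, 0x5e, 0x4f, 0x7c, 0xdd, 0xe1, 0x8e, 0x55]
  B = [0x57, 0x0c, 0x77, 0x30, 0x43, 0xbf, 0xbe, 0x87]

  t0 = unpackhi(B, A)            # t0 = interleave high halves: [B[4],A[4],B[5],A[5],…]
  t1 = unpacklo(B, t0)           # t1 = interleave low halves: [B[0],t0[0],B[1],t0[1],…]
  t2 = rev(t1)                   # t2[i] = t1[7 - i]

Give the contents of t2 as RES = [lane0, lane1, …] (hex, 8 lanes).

RES = [ 0xe1  0x30  0xbf  0x77  0xdd  0x0c  0x43  0x57 ]

→ t0 |43|dd|bf|e1|be|8e|87|55|
→ t1 |57|43|0c|dd|77|bf|30|e1|
→ t2 |e1|30|bf|77|dd|0c|43|57|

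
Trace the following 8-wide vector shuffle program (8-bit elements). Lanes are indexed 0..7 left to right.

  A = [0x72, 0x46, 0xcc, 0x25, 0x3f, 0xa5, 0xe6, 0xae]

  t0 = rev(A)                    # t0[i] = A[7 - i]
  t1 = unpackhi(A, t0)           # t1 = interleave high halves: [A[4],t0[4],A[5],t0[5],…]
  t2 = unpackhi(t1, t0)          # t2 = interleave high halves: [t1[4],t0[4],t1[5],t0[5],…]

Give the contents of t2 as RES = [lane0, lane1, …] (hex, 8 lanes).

RES = [ 0xe6  0x25  0x46  0xcc  0xae  0x46  0x72  0x72 ]

t0 = [0xae, 0xe6, 0xa5, 0x3f, 0x25, 0xcc, 0x46, 0x72]
t1 = [0x3f, 0x25, 0xa5, 0xcc, 0xe6, 0x46, 0xae, 0x72]
t2 = [0xe6, 0x25, 0x46, 0xcc, 0xae, 0x46, 0x72, 0x72]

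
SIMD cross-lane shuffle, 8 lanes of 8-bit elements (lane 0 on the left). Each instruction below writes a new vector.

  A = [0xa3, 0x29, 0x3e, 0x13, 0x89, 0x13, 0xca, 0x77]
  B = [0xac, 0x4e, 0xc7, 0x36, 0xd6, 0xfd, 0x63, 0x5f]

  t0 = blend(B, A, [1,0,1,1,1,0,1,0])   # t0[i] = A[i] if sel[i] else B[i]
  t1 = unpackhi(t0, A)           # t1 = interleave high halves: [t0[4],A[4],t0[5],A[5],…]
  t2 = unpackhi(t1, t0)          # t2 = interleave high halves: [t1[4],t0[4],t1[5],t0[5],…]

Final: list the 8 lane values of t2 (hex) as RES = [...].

  t0: a3 4e 3e 13 89 fd ca 5f
  t1: 89 89 fd 13 ca ca 5f 77
  t2: ca 89 ca fd 5f ca 77 5f

RES = [0xca, 0x89, 0xca, 0xfd, 0x5f, 0xca, 0x77, 0x5f]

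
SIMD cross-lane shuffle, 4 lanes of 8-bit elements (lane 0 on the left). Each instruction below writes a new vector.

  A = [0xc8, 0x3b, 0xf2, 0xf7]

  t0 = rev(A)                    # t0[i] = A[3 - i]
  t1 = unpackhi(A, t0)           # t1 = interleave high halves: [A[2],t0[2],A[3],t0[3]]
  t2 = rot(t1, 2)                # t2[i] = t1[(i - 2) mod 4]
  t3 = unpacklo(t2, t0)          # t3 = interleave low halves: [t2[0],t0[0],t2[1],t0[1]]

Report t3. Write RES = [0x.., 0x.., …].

RES = [ 0xf7  0xf7  0xc8  0xf2 ]

  t0: f7 f2 3b c8
  t1: f2 3b f7 c8
  t2: f7 c8 f2 3b
  t3: f7 f7 c8 f2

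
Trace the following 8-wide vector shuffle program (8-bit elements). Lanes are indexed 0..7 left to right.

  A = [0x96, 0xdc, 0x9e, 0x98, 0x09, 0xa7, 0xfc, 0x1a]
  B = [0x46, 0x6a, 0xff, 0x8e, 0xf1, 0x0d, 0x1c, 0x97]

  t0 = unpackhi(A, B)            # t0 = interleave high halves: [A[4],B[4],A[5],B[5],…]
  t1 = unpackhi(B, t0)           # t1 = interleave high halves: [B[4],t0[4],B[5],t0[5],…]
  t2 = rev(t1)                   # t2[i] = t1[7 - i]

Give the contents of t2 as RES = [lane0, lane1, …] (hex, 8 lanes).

  t0: 09 f1 a7 0d fc 1c 1a 97
  t1: f1 fc 0d 1c 1c 1a 97 97
  t2: 97 97 1a 1c 1c 0d fc f1

RES = [ 0x97  0x97  0x1a  0x1c  0x1c  0x0d  0xfc  0xf1 ]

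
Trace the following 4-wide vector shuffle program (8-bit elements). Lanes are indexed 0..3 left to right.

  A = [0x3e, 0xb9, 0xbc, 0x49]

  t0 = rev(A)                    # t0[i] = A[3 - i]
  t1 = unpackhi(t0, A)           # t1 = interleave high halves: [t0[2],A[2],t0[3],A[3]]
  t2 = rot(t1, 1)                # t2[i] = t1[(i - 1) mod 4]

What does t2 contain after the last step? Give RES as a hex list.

t0 = [0x49, 0xbc, 0xb9, 0x3e]
t1 = [0xb9, 0xbc, 0x3e, 0x49]
t2 = [0x49, 0xb9, 0xbc, 0x3e]

RES = [ 0x49  0xb9  0xbc  0x3e ]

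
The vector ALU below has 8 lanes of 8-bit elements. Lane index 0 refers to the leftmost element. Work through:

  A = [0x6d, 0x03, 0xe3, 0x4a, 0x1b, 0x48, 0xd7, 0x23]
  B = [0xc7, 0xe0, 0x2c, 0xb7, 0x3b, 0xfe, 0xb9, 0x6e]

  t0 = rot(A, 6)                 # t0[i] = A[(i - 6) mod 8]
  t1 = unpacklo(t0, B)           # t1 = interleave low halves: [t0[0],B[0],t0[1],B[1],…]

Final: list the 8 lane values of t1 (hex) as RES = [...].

RES = [ 0xe3  0xc7  0x4a  0xe0  0x1b  0x2c  0x48  0xb7 ]

→ t0 |e3|4a|1b|48|d7|23|6d|03|
→ t1 |e3|c7|4a|e0|1b|2c|48|b7|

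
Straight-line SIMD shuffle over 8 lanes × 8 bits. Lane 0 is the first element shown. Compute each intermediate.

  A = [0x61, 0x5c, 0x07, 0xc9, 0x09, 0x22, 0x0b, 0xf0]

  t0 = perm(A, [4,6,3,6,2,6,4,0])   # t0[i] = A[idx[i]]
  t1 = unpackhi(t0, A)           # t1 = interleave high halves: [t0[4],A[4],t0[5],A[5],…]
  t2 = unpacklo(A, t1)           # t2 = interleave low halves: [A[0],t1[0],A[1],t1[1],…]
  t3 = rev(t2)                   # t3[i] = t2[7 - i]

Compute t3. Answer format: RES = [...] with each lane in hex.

  t0: 09 0b c9 0b 07 0b 09 61
  t1: 07 09 0b 22 09 0b 61 f0
  t2: 61 07 5c 09 07 0b c9 22
  t3: 22 c9 0b 07 09 5c 07 61

RES = [0x22, 0xc9, 0x0b, 0x07, 0x09, 0x5c, 0x07, 0x61]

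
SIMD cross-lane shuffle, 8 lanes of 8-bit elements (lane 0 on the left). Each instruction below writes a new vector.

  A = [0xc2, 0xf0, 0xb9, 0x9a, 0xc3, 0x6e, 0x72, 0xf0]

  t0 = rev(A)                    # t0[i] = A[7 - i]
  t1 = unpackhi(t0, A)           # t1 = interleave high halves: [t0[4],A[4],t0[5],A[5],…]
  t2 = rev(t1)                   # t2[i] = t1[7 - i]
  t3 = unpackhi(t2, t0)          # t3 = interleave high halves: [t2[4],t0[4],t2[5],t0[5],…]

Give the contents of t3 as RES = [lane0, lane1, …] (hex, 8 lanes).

t0 = [0xf0, 0x72, 0x6e, 0xc3, 0x9a, 0xb9, 0xf0, 0xc2]
t1 = [0x9a, 0xc3, 0xb9, 0x6e, 0xf0, 0x72, 0xc2, 0xf0]
t2 = [0xf0, 0xc2, 0x72, 0xf0, 0x6e, 0xb9, 0xc3, 0x9a]
t3 = [0x6e, 0x9a, 0xb9, 0xb9, 0xc3, 0xf0, 0x9a, 0xc2]

RES = [ 0x6e  0x9a  0xb9  0xb9  0xc3  0xf0  0x9a  0xc2 ]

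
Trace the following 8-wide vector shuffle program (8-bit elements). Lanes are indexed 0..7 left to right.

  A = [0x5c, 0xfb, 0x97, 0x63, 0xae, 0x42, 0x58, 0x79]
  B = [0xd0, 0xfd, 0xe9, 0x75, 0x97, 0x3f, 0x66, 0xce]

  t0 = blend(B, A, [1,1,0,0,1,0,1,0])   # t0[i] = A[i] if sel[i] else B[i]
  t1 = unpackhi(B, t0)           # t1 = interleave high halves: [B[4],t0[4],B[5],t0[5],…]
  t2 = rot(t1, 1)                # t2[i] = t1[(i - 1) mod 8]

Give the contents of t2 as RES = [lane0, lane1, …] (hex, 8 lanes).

→ t0 |5c|fb|e9|75|ae|3f|58|ce|
→ t1 |97|ae|3f|3f|66|58|ce|ce|
→ t2 |ce|97|ae|3f|3f|66|58|ce|

RES = [0xce, 0x97, 0xae, 0x3f, 0x3f, 0x66, 0x58, 0xce]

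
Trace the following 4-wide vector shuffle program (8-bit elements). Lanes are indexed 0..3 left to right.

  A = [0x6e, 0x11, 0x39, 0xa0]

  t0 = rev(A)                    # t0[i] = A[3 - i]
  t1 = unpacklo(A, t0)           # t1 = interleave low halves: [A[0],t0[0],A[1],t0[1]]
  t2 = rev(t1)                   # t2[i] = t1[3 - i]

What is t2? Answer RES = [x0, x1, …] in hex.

  t0: a0 39 11 6e
  t1: 6e a0 11 39
  t2: 39 11 a0 6e

RES = [0x39, 0x11, 0xa0, 0x6e]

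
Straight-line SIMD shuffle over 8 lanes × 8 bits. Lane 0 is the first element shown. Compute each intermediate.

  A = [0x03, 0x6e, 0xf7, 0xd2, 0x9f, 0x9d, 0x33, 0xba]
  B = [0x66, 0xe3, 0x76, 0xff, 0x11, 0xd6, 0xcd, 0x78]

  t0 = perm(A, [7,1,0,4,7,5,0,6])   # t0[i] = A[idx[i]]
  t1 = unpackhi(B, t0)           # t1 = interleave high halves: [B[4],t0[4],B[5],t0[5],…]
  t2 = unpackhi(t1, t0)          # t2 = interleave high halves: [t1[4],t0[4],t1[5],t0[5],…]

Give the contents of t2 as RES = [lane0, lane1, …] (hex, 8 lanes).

RES = [ 0xcd  0xba  0x03  0x9d  0x78  0x03  0x33  0x33 ]

→ t0 |ba|6e|03|9f|ba|9d|03|33|
→ t1 |11|ba|d6|9d|cd|03|78|33|
→ t2 |cd|ba|03|9d|78|03|33|33|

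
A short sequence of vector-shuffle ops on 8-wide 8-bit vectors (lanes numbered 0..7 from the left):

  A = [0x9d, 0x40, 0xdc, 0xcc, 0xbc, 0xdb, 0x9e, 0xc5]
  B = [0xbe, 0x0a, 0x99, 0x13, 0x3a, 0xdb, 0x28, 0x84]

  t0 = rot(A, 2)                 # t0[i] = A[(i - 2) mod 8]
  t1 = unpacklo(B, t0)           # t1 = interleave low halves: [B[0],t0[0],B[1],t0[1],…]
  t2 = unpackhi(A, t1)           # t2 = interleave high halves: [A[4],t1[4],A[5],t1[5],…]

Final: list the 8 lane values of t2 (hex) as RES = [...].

t0 = [0x9e, 0xc5, 0x9d, 0x40, 0xdc, 0xcc, 0xbc, 0xdb]
t1 = [0xbe, 0x9e, 0x0a, 0xc5, 0x99, 0x9d, 0x13, 0x40]
t2 = [0xbc, 0x99, 0xdb, 0x9d, 0x9e, 0x13, 0xc5, 0x40]

RES = [ 0xbc  0x99  0xdb  0x9d  0x9e  0x13  0xc5  0x40 ]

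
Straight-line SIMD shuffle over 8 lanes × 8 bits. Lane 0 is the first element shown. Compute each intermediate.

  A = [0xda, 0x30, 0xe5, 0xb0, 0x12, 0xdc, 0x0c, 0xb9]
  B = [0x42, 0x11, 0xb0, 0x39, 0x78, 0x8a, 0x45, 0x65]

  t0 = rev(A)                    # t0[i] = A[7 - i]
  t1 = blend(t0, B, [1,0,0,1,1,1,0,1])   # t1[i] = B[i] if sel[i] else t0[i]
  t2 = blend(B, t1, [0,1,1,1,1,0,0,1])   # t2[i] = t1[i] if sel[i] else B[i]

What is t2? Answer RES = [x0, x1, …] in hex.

RES = [ 0x42  0x0c  0xdc  0x39  0x78  0x8a  0x45  0x65 ]

t0 = [0xb9, 0x0c, 0xdc, 0x12, 0xb0, 0xe5, 0x30, 0xda]
t1 = [0x42, 0x0c, 0xdc, 0x39, 0x78, 0x8a, 0x30, 0x65]
t2 = [0x42, 0x0c, 0xdc, 0x39, 0x78, 0x8a, 0x45, 0x65]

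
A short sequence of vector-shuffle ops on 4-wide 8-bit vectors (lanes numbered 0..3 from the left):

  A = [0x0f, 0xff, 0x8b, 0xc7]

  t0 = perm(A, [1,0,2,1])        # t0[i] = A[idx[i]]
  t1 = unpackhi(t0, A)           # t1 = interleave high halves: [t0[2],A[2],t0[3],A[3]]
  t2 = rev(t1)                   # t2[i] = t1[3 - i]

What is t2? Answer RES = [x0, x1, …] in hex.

RES = [0xc7, 0xff, 0x8b, 0x8b]

→ t0 |ff|0f|8b|ff|
→ t1 |8b|8b|ff|c7|
→ t2 |c7|ff|8b|8b|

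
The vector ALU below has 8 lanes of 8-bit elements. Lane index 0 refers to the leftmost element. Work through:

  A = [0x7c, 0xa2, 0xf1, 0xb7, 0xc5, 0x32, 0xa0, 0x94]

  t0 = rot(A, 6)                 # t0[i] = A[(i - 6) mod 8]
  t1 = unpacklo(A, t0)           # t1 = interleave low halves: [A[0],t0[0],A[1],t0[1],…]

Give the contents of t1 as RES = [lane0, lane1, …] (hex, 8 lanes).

  t0: f1 b7 c5 32 a0 94 7c a2
  t1: 7c f1 a2 b7 f1 c5 b7 32

RES = [ 0x7c  0xf1  0xa2  0xb7  0xf1  0xc5  0xb7  0x32 ]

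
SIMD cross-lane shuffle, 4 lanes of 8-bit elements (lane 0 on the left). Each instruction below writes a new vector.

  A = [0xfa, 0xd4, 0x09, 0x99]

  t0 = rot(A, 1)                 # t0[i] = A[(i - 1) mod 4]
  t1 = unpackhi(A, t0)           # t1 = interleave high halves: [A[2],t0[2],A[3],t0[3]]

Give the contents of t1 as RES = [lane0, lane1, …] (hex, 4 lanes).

→ t0 |99|fa|d4|09|
→ t1 |09|d4|99|09|

RES = [ 0x09  0xd4  0x99  0x09 ]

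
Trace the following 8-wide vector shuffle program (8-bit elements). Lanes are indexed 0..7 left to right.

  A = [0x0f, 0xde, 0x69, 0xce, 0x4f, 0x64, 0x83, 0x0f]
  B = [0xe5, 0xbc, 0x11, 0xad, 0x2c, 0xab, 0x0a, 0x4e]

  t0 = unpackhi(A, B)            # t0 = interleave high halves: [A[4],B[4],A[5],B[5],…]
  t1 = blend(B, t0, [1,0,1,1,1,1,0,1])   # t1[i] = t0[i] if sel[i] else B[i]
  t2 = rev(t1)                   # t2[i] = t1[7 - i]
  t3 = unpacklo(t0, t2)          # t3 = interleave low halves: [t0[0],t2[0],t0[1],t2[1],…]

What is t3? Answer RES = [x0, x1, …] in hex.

RES = [ 0x4f  0x4e  0x2c  0x0a  0x64  0x0a  0xab  0x83 ]

  t0: 4f 2c 64 ab 83 0a 0f 4e
  t1: 4f bc 64 ab 83 0a 0a 4e
  t2: 4e 0a 0a 83 ab 64 bc 4f
  t3: 4f 4e 2c 0a 64 0a ab 83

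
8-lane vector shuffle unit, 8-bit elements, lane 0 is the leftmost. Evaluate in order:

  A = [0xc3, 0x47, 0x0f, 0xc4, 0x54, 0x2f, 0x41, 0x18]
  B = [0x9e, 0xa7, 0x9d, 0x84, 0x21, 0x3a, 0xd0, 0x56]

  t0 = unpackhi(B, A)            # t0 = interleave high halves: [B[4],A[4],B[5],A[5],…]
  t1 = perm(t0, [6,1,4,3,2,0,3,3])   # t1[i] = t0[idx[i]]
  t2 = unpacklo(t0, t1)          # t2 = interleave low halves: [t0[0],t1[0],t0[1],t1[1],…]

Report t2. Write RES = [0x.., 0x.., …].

t0 = [0x21, 0x54, 0x3a, 0x2f, 0xd0, 0x41, 0x56, 0x18]
t1 = [0x56, 0x54, 0xd0, 0x2f, 0x3a, 0x21, 0x2f, 0x2f]
t2 = [0x21, 0x56, 0x54, 0x54, 0x3a, 0xd0, 0x2f, 0x2f]

RES = [0x21, 0x56, 0x54, 0x54, 0x3a, 0xd0, 0x2f, 0x2f]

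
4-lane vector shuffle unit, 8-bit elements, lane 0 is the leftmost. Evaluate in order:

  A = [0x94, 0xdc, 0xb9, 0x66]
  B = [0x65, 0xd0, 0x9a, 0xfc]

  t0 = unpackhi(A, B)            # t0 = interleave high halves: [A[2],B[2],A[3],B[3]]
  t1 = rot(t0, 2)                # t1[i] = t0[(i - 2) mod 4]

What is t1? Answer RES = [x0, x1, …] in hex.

→ t0 |b9|9a|66|fc|
→ t1 |66|fc|b9|9a|

RES = [0x66, 0xfc, 0xb9, 0x9a]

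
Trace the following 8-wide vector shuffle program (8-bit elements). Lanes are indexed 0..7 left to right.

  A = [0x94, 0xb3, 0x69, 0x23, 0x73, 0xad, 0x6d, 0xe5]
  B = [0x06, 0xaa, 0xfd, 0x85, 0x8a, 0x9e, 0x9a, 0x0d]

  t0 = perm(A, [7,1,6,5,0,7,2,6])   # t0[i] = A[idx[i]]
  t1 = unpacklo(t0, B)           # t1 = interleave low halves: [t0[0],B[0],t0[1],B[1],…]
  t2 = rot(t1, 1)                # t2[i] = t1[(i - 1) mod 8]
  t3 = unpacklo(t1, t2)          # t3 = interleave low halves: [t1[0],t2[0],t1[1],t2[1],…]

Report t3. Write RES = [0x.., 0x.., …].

  t0: e5 b3 6d ad 94 e5 69 6d
  t1: e5 06 b3 aa 6d fd ad 85
  t2: 85 e5 06 b3 aa 6d fd ad
  t3: e5 85 06 e5 b3 06 aa b3

RES = [ 0xe5  0x85  0x06  0xe5  0xb3  0x06  0xaa  0xb3 ]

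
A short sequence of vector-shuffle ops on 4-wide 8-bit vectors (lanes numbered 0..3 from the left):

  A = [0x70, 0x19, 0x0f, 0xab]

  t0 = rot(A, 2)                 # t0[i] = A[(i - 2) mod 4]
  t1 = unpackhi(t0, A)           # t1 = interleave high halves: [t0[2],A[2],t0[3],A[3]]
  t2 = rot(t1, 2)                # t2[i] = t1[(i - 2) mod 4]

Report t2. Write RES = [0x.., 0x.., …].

→ t0 |0f|ab|70|19|
→ t1 |70|0f|19|ab|
→ t2 |19|ab|70|0f|

RES = [ 0x19  0xab  0x70  0x0f ]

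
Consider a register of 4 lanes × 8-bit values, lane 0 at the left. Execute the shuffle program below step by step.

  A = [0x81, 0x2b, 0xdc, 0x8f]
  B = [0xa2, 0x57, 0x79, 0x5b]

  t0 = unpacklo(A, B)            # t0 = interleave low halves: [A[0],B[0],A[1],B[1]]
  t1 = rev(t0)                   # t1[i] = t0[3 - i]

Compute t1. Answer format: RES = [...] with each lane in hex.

t0 = [0x81, 0xa2, 0x2b, 0x57]
t1 = [0x57, 0x2b, 0xa2, 0x81]

RES = [0x57, 0x2b, 0xa2, 0x81]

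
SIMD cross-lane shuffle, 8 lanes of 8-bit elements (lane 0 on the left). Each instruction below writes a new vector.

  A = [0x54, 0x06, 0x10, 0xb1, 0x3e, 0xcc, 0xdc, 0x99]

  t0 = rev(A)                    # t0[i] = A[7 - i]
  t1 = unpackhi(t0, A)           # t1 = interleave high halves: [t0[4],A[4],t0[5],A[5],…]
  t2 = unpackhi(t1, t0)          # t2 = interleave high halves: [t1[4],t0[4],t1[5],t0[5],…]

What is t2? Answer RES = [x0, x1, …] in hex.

t0 = [0x99, 0xdc, 0xcc, 0x3e, 0xb1, 0x10, 0x06, 0x54]
t1 = [0xb1, 0x3e, 0x10, 0xcc, 0x06, 0xdc, 0x54, 0x99]
t2 = [0x06, 0xb1, 0xdc, 0x10, 0x54, 0x06, 0x99, 0x54]

RES = [ 0x06  0xb1  0xdc  0x10  0x54  0x06  0x99  0x54 ]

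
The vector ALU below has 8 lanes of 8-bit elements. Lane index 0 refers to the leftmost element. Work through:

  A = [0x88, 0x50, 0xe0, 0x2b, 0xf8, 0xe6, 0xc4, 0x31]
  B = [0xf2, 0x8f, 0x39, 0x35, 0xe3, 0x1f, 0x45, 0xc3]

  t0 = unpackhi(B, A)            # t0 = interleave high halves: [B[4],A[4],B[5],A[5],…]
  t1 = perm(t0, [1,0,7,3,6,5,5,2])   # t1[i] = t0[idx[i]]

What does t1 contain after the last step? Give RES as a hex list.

RES = [ 0xf8  0xe3  0x31  0xe6  0xc3  0xc4  0xc4  0x1f ]

t0 = [0xe3, 0xf8, 0x1f, 0xe6, 0x45, 0xc4, 0xc3, 0x31]
t1 = [0xf8, 0xe3, 0x31, 0xe6, 0xc3, 0xc4, 0xc4, 0x1f]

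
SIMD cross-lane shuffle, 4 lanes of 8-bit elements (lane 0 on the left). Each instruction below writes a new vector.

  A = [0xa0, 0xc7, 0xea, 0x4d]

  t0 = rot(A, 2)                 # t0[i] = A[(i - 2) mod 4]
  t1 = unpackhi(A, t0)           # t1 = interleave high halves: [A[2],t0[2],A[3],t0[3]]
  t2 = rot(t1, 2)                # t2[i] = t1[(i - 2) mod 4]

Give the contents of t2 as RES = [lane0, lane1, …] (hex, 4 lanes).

  t0: ea 4d a0 c7
  t1: ea a0 4d c7
  t2: 4d c7 ea a0

RES = [ 0x4d  0xc7  0xea  0xa0 ]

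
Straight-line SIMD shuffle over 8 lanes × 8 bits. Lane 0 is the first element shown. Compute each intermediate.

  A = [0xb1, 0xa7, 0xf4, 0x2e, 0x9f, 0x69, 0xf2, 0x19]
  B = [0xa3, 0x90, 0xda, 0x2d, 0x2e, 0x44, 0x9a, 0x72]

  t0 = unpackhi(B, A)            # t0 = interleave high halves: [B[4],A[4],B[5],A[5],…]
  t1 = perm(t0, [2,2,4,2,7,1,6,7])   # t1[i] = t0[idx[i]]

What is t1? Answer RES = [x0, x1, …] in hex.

→ t0 |2e|9f|44|69|9a|f2|72|19|
→ t1 |44|44|9a|44|19|9f|72|19|

RES = [ 0x44  0x44  0x9a  0x44  0x19  0x9f  0x72  0x19 ]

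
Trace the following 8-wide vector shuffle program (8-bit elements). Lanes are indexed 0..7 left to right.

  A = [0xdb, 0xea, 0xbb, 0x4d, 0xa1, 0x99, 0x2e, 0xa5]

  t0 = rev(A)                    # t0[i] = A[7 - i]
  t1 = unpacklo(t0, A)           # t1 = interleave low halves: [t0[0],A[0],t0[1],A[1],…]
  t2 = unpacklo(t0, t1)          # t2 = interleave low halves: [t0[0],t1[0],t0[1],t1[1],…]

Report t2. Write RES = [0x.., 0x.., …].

→ t0 |a5|2e|99|a1|4d|bb|ea|db|
→ t1 |a5|db|2e|ea|99|bb|a1|4d|
→ t2 |a5|a5|2e|db|99|2e|a1|ea|

RES = [ 0xa5  0xa5  0x2e  0xdb  0x99  0x2e  0xa1  0xea ]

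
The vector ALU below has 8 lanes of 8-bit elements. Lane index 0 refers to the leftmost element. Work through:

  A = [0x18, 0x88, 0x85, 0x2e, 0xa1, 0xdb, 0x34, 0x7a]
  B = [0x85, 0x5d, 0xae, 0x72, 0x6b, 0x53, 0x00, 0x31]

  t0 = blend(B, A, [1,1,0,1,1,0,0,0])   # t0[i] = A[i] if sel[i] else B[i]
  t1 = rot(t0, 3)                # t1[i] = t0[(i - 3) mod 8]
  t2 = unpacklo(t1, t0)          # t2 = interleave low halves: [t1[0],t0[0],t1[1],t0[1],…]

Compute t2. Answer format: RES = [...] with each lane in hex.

t0 = [0x18, 0x88, 0xae, 0x2e, 0xa1, 0x53, 0x00, 0x31]
t1 = [0x53, 0x00, 0x31, 0x18, 0x88, 0xae, 0x2e, 0xa1]
t2 = [0x53, 0x18, 0x00, 0x88, 0x31, 0xae, 0x18, 0x2e]

RES = [ 0x53  0x18  0x00  0x88  0x31  0xae  0x18  0x2e ]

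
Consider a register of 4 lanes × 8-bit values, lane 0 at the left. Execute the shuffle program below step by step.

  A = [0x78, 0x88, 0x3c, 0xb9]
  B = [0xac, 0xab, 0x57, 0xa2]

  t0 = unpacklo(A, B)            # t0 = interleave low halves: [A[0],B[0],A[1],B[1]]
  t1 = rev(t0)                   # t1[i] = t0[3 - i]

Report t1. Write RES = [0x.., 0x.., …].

  t0: 78 ac 88 ab
  t1: ab 88 ac 78

RES = [ 0xab  0x88  0xac  0x78 ]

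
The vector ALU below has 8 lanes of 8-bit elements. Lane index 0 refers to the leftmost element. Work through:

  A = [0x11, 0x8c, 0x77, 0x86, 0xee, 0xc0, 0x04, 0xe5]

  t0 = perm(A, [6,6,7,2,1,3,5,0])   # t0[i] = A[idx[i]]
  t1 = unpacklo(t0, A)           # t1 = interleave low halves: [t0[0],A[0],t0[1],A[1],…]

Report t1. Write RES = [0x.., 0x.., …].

→ t0 |04|04|e5|77|8c|86|c0|11|
→ t1 |04|11|04|8c|e5|77|77|86|

RES = [ 0x04  0x11  0x04  0x8c  0xe5  0x77  0x77  0x86 ]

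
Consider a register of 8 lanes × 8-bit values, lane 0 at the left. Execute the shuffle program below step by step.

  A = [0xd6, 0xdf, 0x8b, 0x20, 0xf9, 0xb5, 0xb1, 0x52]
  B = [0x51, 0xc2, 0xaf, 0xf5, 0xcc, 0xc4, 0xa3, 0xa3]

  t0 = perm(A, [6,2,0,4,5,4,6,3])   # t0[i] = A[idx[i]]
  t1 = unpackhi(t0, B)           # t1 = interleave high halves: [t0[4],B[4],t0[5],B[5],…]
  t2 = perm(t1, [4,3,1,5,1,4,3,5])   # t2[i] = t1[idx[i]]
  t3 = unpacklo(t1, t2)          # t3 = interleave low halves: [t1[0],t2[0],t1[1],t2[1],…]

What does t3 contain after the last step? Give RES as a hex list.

→ t0 |b1|8b|d6|f9|b5|f9|b1|20|
→ t1 |b5|cc|f9|c4|b1|a3|20|a3|
→ t2 |b1|c4|cc|a3|cc|b1|c4|a3|
→ t3 |b5|b1|cc|c4|f9|cc|c4|a3|

RES = [0xb5, 0xb1, 0xcc, 0xc4, 0xf9, 0xcc, 0xc4, 0xa3]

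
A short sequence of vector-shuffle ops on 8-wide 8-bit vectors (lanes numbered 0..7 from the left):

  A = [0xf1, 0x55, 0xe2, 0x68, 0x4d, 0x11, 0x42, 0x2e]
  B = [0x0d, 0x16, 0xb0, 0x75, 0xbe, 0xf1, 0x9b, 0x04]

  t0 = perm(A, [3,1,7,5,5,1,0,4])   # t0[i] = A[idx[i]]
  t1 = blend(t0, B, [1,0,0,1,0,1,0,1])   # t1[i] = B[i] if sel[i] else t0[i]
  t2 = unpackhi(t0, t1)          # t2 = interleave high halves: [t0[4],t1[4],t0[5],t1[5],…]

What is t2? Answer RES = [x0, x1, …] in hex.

→ t0 |68|55|2e|11|11|55|f1|4d|
→ t1 |0d|55|2e|75|11|f1|f1|04|
→ t2 |11|11|55|f1|f1|f1|4d|04|

RES = [0x11, 0x11, 0x55, 0xf1, 0xf1, 0xf1, 0x4d, 0x04]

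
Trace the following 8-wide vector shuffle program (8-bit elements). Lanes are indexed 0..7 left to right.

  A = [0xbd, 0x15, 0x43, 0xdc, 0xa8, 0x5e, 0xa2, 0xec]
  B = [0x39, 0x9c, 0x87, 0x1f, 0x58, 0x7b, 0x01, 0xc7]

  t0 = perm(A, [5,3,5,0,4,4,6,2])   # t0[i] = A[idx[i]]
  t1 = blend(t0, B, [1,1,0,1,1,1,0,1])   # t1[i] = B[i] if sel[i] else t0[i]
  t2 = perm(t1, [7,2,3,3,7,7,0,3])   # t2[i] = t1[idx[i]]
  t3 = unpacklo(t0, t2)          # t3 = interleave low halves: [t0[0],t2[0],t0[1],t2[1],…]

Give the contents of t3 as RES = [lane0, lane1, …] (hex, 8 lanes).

RES = [ 0x5e  0xc7  0xdc  0x5e  0x5e  0x1f  0xbd  0x1f ]

  t0: 5e dc 5e bd a8 a8 a2 43
  t1: 39 9c 5e 1f 58 7b a2 c7
  t2: c7 5e 1f 1f c7 c7 39 1f
  t3: 5e c7 dc 5e 5e 1f bd 1f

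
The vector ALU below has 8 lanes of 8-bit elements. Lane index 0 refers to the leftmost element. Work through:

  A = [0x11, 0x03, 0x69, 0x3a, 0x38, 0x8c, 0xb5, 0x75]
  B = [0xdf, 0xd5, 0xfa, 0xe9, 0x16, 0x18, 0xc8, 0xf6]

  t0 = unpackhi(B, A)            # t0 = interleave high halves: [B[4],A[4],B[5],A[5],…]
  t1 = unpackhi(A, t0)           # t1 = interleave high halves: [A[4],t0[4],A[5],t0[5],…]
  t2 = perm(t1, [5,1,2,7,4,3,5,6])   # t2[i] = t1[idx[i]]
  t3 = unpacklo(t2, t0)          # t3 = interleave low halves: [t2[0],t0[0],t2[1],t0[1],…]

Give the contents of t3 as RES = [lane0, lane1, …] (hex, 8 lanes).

RES = [0xf6, 0x16, 0xc8, 0x38, 0x8c, 0x18, 0x75, 0x8c]

→ t0 |16|38|18|8c|c8|b5|f6|75|
→ t1 |38|c8|8c|b5|b5|f6|75|75|
→ t2 |f6|c8|8c|75|b5|b5|f6|75|
→ t3 |f6|16|c8|38|8c|18|75|8c|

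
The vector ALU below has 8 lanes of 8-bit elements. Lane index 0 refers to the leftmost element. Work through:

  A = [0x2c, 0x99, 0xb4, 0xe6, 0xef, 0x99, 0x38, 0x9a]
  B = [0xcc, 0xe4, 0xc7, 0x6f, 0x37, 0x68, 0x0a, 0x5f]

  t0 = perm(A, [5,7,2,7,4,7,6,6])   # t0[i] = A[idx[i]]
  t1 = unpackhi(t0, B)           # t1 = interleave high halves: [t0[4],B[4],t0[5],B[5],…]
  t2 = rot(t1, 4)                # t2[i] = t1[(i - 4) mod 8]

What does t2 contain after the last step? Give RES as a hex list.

→ t0 |99|9a|b4|9a|ef|9a|38|38|
→ t1 |ef|37|9a|68|38|0a|38|5f|
→ t2 |38|0a|38|5f|ef|37|9a|68|

RES = [0x38, 0x0a, 0x38, 0x5f, 0xef, 0x37, 0x9a, 0x68]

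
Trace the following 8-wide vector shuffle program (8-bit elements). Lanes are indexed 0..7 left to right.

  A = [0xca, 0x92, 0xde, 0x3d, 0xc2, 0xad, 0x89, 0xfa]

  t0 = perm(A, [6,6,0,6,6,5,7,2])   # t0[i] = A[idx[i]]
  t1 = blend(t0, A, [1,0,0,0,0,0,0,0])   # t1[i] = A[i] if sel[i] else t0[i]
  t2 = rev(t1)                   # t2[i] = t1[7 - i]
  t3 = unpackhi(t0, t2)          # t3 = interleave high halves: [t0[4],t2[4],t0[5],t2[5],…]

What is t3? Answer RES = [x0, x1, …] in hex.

→ t0 |89|89|ca|89|89|ad|fa|de|
→ t1 |ca|89|ca|89|89|ad|fa|de|
→ t2 |de|fa|ad|89|89|ca|89|ca|
→ t3 |89|89|ad|ca|fa|89|de|ca|

RES = [ 0x89  0x89  0xad  0xca  0xfa  0x89  0xde  0xca ]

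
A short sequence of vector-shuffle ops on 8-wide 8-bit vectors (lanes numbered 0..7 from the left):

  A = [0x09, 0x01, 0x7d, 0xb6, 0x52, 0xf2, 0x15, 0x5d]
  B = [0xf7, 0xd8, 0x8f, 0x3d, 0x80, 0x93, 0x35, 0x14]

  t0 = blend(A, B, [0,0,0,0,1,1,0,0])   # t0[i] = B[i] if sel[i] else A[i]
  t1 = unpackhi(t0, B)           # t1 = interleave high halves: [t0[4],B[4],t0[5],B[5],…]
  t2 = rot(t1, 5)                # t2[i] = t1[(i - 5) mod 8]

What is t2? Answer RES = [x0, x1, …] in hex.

t0 = [0x09, 0x01, 0x7d, 0xb6, 0x80, 0x93, 0x15, 0x5d]
t1 = [0x80, 0x80, 0x93, 0x93, 0x15, 0x35, 0x5d, 0x14]
t2 = [0x93, 0x15, 0x35, 0x5d, 0x14, 0x80, 0x80, 0x93]

RES = [0x93, 0x15, 0x35, 0x5d, 0x14, 0x80, 0x80, 0x93]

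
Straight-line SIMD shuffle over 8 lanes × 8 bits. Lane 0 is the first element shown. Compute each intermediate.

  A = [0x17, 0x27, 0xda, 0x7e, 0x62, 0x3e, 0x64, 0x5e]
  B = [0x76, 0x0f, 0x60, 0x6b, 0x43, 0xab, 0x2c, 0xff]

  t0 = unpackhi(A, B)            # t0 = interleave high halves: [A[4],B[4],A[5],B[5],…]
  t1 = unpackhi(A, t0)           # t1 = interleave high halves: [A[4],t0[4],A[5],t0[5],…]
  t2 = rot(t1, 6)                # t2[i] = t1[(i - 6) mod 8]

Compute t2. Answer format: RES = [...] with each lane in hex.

t0 = [0x62, 0x43, 0x3e, 0xab, 0x64, 0x2c, 0x5e, 0xff]
t1 = [0x62, 0x64, 0x3e, 0x2c, 0x64, 0x5e, 0x5e, 0xff]
t2 = [0x3e, 0x2c, 0x64, 0x5e, 0x5e, 0xff, 0x62, 0x64]

RES = [ 0x3e  0x2c  0x64  0x5e  0x5e  0xff  0x62  0x64 ]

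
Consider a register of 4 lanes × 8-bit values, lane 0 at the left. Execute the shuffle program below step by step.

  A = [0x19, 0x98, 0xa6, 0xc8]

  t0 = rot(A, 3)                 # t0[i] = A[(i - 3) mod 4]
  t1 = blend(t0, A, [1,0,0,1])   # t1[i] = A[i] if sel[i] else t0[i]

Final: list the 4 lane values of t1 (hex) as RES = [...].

RES = [ 0x19  0xa6  0xc8  0xc8 ]

→ t0 |98|a6|c8|19|
→ t1 |19|a6|c8|c8|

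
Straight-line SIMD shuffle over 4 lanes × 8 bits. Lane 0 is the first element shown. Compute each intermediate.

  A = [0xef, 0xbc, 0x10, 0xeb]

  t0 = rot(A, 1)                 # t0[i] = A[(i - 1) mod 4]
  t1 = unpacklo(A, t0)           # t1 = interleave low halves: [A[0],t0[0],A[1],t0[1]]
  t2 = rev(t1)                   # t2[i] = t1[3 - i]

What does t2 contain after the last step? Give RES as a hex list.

RES = [0xef, 0xbc, 0xeb, 0xef]

→ t0 |eb|ef|bc|10|
→ t1 |ef|eb|bc|ef|
→ t2 |ef|bc|eb|ef|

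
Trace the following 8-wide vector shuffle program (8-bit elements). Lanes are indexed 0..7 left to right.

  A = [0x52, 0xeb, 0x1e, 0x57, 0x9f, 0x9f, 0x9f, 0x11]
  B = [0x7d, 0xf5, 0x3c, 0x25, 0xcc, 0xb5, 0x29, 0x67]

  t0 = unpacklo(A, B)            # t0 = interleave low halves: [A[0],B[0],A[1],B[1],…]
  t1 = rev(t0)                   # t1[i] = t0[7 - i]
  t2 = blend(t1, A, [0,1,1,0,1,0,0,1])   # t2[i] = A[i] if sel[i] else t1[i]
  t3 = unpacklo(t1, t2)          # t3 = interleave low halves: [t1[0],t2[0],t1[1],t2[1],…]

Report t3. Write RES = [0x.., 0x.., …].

RES = [0x25, 0x25, 0x57, 0xeb, 0x3c, 0x1e, 0x1e, 0x1e]

t0 = [0x52, 0x7d, 0xeb, 0xf5, 0x1e, 0x3c, 0x57, 0x25]
t1 = [0x25, 0x57, 0x3c, 0x1e, 0xf5, 0xeb, 0x7d, 0x52]
t2 = [0x25, 0xeb, 0x1e, 0x1e, 0x9f, 0xeb, 0x7d, 0x11]
t3 = [0x25, 0x25, 0x57, 0xeb, 0x3c, 0x1e, 0x1e, 0x1e]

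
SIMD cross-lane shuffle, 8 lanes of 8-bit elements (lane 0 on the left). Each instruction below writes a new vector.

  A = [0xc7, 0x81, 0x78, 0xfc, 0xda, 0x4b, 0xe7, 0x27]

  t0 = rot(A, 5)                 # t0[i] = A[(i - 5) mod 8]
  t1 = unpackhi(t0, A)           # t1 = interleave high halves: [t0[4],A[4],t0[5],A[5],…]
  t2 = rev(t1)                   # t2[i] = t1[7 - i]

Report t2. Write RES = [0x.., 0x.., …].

RES = [0x27, 0x78, 0xe7, 0x81, 0x4b, 0xc7, 0xda, 0x27]

→ t0 |fc|da|4b|e7|27|c7|81|78|
→ t1 |27|da|c7|4b|81|e7|78|27|
→ t2 |27|78|e7|81|4b|c7|da|27|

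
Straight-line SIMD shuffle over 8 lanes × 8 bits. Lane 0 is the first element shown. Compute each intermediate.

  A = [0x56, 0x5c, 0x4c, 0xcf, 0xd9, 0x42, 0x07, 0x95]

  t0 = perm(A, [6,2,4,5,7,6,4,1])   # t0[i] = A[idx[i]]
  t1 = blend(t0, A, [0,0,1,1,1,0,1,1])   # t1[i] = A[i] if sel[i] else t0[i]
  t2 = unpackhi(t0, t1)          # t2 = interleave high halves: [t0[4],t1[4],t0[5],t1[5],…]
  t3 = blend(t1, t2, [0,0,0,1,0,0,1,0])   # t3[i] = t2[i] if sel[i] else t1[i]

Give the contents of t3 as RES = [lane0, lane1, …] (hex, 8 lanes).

t0 = [0x07, 0x4c, 0xd9, 0x42, 0x95, 0x07, 0xd9, 0x5c]
t1 = [0x07, 0x4c, 0x4c, 0xcf, 0xd9, 0x07, 0x07, 0x95]
t2 = [0x95, 0xd9, 0x07, 0x07, 0xd9, 0x07, 0x5c, 0x95]
t3 = [0x07, 0x4c, 0x4c, 0x07, 0xd9, 0x07, 0x5c, 0x95]

RES = [0x07, 0x4c, 0x4c, 0x07, 0xd9, 0x07, 0x5c, 0x95]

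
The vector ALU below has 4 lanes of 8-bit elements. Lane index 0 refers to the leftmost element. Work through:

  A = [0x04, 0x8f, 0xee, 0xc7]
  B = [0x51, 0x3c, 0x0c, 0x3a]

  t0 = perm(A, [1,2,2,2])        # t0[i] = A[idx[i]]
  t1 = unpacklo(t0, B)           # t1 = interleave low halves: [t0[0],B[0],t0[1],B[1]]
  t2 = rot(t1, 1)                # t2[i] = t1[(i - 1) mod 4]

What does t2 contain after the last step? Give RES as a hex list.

→ t0 |8f|ee|ee|ee|
→ t1 |8f|51|ee|3c|
→ t2 |3c|8f|51|ee|

RES = [ 0x3c  0x8f  0x51  0xee ]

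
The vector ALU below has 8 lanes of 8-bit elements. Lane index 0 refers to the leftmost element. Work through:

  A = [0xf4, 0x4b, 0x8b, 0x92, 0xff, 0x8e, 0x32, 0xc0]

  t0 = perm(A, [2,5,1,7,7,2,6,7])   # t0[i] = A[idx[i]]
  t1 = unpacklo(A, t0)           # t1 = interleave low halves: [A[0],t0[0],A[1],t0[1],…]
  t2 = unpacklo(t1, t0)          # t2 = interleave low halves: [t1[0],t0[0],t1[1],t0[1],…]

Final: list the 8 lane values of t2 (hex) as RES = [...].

  t0: 8b 8e 4b c0 c0 8b 32 c0
  t1: f4 8b 4b 8e 8b 4b 92 c0
  t2: f4 8b 8b 8e 4b 4b 8e c0

RES = [ 0xf4  0x8b  0x8b  0x8e  0x4b  0x4b  0x8e  0xc0 ]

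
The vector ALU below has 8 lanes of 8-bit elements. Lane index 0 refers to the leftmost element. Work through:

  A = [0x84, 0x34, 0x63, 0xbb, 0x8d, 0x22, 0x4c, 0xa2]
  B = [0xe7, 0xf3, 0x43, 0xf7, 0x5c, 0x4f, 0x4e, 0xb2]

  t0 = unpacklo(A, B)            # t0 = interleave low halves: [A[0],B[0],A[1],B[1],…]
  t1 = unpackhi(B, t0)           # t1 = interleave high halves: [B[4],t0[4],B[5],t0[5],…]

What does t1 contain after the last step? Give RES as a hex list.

RES = [0x5c, 0x63, 0x4f, 0x43, 0x4e, 0xbb, 0xb2, 0xf7]

  t0: 84 e7 34 f3 63 43 bb f7
  t1: 5c 63 4f 43 4e bb b2 f7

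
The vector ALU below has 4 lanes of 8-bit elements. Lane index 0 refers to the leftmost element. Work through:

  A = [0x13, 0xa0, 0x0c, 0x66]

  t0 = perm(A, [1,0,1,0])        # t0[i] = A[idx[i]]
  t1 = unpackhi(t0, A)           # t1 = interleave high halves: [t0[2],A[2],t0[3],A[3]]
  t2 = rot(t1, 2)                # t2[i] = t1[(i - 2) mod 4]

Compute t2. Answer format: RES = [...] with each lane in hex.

  t0: a0 13 a0 13
  t1: a0 0c 13 66
  t2: 13 66 a0 0c

RES = [0x13, 0x66, 0xa0, 0x0c]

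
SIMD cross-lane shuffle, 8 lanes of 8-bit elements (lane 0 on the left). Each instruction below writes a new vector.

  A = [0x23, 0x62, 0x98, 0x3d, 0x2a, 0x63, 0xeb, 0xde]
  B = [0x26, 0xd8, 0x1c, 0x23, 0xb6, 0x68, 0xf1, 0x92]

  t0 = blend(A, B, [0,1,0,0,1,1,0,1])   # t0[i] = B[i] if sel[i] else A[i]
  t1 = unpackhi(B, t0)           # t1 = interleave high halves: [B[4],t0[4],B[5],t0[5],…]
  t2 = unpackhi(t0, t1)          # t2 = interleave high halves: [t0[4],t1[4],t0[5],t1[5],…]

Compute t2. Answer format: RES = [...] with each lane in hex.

RES = [0xb6, 0xf1, 0x68, 0xeb, 0xeb, 0x92, 0x92, 0x92]

  t0: 23 d8 98 3d b6 68 eb 92
  t1: b6 b6 68 68 f1 eb 92 92
  t2: b6 f1 68 eb eb 92 92 92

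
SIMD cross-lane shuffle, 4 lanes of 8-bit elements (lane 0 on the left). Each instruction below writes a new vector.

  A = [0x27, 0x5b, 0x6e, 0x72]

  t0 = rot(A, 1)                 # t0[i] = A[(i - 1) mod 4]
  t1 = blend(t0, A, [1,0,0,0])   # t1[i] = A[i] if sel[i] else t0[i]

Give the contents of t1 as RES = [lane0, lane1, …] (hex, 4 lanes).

RES = [0x27, 0x27, 0x5b, 0x6e]

t0 = [0x72, 0x27, 0x5b, 0x6e]
t1 = [0x27, 0x27, 0x5b, 0x6e]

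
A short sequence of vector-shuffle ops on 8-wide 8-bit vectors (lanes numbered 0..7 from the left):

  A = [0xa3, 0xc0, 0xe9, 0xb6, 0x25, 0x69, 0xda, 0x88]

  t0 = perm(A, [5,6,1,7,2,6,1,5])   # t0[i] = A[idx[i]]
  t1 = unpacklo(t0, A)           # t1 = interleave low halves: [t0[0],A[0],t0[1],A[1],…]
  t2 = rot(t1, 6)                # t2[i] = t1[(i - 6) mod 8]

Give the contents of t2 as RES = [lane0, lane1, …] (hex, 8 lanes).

  t0: 69 da c0 88 e9 da c0 69
  t1: 69 a3 da c0 c0 e9 88 b6
  t2: da c0 c0 e9 88 b6 69 a3

RES = [ 0xda  0xc0  0xc0  0xe9  0x88  0xb6  0x69  0xa3 ]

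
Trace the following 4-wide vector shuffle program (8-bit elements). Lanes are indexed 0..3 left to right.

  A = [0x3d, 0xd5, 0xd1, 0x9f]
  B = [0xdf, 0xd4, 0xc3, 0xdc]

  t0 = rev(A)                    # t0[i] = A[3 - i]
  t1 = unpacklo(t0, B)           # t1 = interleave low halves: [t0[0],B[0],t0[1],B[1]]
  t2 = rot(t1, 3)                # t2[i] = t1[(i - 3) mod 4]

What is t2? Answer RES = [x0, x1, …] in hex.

RES = [ 0xdf  0xd1  0xd4  0x9f ]

t0 = [0x9f, 0xd1, 0xd5, 0x3d]
t1 = [0x9f, 0xdf, 0xd1, 0xd4]
t2 = [0xdf, 0xd1, 0xd4, 0x9f]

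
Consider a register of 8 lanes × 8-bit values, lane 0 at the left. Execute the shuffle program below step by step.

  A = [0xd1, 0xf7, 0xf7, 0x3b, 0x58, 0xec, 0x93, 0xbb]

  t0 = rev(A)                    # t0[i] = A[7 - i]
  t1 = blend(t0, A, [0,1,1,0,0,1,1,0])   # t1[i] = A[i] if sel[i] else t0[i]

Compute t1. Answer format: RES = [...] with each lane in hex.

RES = [0xbb, 0xf7, 0xf7, 0x58, 0x3b, 0xec, 0x93, 0xd1]

  t0: bb 93 ec 58 3b f7 f7 d1
  t1: bb f7 f7 58 3b ec 93 d1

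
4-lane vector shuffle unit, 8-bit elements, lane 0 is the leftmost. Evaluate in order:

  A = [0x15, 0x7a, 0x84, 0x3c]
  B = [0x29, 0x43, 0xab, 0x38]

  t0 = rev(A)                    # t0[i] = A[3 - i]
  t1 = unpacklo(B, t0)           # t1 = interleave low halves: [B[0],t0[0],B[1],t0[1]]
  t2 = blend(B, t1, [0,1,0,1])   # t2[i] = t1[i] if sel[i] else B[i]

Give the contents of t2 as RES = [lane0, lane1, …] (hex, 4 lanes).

RES = [ 0x29  0x3c  0xab  0x84 ]

t0 = [0x3c, 0x84, 0x7a, 0x15]
t1 = [0x29, 0x3c, 0x43, 0x84]
t2 = [0x29, 0x3c, 0xab, 0x84]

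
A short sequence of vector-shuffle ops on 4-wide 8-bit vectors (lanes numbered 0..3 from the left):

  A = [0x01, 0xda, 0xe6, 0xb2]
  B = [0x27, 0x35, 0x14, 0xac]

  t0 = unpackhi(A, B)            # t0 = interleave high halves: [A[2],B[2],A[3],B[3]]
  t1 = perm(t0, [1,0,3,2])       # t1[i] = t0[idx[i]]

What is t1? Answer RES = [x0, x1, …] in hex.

RES = [ 0x14  0xe6  0xac  0xb2 ]

→ t0 |e6|14|b2|ac|
→ t1 |14|e6|ac|b2|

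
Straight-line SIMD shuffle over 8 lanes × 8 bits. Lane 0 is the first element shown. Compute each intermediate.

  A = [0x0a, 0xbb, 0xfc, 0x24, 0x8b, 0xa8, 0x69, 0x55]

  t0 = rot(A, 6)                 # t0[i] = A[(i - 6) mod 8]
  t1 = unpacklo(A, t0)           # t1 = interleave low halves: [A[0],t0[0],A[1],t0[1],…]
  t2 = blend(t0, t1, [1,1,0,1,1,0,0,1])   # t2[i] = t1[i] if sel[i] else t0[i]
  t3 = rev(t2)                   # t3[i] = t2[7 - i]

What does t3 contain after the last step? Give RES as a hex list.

→ t0 |fc|24|8b|a8|69|55|0a|bb|
→ t1 |0a|fc|bb|24|fc|8b|24|a8|
→ t2 |0a|fc|8b|24|fc|55|0a|a8|
→ t3 |a8|0a|55|fc|24|8b|fc|0a|

RES = [0xa8, 0x0a, 0x55, 0xfc, 0x24, 0x8b, 0xfc, 0x0a]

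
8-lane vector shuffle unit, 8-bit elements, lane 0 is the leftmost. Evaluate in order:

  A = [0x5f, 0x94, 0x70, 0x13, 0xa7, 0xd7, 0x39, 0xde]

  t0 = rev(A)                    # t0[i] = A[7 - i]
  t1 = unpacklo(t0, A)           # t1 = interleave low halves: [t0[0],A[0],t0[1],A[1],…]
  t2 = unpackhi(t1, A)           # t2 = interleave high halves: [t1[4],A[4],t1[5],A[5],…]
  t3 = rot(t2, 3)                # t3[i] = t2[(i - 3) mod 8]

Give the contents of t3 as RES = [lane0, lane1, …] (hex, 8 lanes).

t0 = [0xde, 0x39, 0xd7, 0xa7, 0x13, 0x70, 0x94, 0x5f]
t1 = [0xde, 0x5f, 0x39, 0x94, 0xd7, 0x70, 0xa7, 0x13]
t2 = [0xd7, 0xa7, 0x70, 0xd7, 0xa7, 0x39, 0x13, 0xde]
t3 = [0x39, 0x13, 0xde, 0xd7, 0xa7, 0x70, 0xd7, 0xa7]

RES = [ 0x39  0x13  0xde  0xd7  0xa7  0x70  0xd7  0xa7 ]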